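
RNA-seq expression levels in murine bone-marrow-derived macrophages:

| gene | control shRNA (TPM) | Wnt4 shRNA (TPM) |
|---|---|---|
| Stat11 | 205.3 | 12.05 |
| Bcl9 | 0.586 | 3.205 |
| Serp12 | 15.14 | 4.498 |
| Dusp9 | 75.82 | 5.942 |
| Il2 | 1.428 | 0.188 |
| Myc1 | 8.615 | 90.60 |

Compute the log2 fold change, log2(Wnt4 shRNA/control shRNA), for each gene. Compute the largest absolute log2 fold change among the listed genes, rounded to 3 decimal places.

log2(12.05/205.3) = -4.091  (Stat11)
log2(3.205/0.586) = 2.451  (Bcl9)
log2(4.498/15.14) = -1.751  (Serp12)
log2(5.942/75.82) = -3.674  (Dusp9)
log2(0.188/1.428) = -2.925  (Il2)
log2(90.60/8.615) = 3.395  (Myc1)
The largest magnitude belongs to Stat11.

4.091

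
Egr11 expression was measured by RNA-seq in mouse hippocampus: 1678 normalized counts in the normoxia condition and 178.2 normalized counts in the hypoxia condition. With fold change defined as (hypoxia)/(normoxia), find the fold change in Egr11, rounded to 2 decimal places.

0.11

Fold change = 178.2 / 1678 = 0.106
Egr11 is downregulated.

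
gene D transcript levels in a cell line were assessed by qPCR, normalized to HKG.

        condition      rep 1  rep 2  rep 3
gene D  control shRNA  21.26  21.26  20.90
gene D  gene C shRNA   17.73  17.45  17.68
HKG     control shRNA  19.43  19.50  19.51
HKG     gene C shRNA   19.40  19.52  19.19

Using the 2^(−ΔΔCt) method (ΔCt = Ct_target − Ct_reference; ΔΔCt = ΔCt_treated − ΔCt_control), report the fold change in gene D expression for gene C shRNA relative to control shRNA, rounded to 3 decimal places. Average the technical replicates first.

Mean Ct: gene D control shRNA 21.140; gene D gene C shRNA 17.620; HKG control shRNA 19.480; HKG gene C shRNA 19.370
ΔCt(control shRNA) = 21.140 − 19.480 = 1.660
ΔCt(gene C shRNA) = 17.620 − 19.370 = -1.750
ΔΔCt = -1.750 − 1.660 = -3.410
Fold change = 2^(−(-3.410)) = 2^3.410 = 10.6295

10.629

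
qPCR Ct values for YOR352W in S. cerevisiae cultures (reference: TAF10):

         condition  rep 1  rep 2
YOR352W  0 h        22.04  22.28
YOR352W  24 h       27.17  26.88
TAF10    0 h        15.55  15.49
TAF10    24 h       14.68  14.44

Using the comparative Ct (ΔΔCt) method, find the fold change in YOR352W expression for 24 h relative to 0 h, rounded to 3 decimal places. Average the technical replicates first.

0.018

Mean Ct: YOR352W 0 h 22.160; YOR352W 24 h 27.025; TAF10 0 h 15.520; TAF10 24 h 14.560
ΔCt(0 h) = 22.160 − 15.520 = 6.640
ΔCt(24 h) = 27.025 − 14.560 = 12.465
ΔΔCt = 12.465 − 6.640 = 5.825
Fold change = 2^(−5.825) = 0.0176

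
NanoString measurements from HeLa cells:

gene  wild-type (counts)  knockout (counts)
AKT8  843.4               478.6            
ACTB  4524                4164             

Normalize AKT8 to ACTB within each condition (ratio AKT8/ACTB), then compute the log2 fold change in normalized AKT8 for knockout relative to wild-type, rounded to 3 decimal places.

-0.698

AKT8/ACTB (wild-type) = 843.4 / 4524 = 0.18643
AKT8/ACTB (knockout) = 478.6 / 4164 = 0.11494
Fold change = 0.11494 / 0.18643 = 0.6165
log2(0.6165) = -0.6978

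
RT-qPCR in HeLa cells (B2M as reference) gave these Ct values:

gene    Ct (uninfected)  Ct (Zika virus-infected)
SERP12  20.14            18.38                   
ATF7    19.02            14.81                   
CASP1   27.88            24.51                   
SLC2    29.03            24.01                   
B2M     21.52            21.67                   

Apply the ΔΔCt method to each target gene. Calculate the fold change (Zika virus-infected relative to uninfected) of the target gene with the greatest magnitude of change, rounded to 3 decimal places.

SERP12: ΔΔCt = (18.38−21.67) − (20.14−21.52) = -3.29 − (-1.38) = -1.91; fold change = 2^1.91 = 3.758
ATF7: ΔΔCt = (14.81−21.67) − (19.02−21.52) = -6.86 − (-2.50) = -4.36; fold change = 2^4.36 = 20.535
CASP1: ΔΔCt = (24.51−21.67) − (27.88−21.52) = 2.84 − 6.36 = -3.52; fold change = 2^3.52 = 11.472
SLC2: ΔΔCt = (24.01−21.67) − (29.03−21.52) = 2.34 − 7.51 = -5.17; fold change = 2^5.17 = 36.002
SLC2 has the largest |ΔΔCt| = 5.17.

36.002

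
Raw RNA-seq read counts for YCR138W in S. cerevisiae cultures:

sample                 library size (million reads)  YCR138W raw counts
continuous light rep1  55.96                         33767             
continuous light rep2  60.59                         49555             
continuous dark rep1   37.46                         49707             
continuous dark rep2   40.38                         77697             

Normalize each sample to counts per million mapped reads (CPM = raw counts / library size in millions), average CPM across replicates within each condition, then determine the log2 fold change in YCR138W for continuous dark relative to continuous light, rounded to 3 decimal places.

1.194

CPM(continuous light rep1) = 33767 / 55.96 = 603.4132
CPM(continuous light rep2) = 49555 / 60.59 = 817.8742
CPM(continuous dark rep1) = 49707 / 37.46 = 1326.9354
CPM(continuous dark rep2) = 77697 / 40.38 = 1924.1456
mean CPM(continuous light) = 710.6437; mean CPM(continuous dark) = 1625.5405
Fold change = 1625.5405 / 710.6437 = 2.28742
log2(2.28742) = 1.1937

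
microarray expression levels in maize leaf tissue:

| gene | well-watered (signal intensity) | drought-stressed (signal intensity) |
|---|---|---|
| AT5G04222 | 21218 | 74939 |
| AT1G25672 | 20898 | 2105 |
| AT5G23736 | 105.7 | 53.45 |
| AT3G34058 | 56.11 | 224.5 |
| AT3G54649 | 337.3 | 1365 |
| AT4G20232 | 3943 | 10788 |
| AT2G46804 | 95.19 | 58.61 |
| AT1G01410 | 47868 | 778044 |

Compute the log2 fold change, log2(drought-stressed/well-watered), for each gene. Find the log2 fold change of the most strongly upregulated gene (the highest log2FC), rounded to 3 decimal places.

log2(74939/21218) = 1.820  (AT5G04222)
log2(2105/20898) = -3.311  (AT1G25672)
log2(53.45/105.7) = -0.984  (AT5G23736)
log2(224.5/56.11) = 2.000  (AT3G34058)
log2(1365/337.3) = 2.017  (AT3G54649)
log2(10788/3943) = 1.452  (AT4G20232)
log2(58.61/95.19) = -0.700  (AT2G46804)
log2(778044/47868) = 4.023  (AT1G01410)
AT1G01410 is most strongly upregulated.

4.023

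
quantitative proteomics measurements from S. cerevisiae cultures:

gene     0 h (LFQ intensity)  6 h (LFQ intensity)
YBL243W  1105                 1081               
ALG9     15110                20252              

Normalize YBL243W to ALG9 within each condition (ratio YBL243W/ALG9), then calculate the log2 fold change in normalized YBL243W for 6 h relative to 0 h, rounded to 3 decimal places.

YBL243W/ALG9 (0 h) = 1105 / 15110 = 0.07313
YBL243W/ALG9 (6 h) = 1081 / 20252 = 0.053377
Fold change = 0.053377 / 0.07313 = 0.7299
log2(0.7299) = -0.4542

-0.454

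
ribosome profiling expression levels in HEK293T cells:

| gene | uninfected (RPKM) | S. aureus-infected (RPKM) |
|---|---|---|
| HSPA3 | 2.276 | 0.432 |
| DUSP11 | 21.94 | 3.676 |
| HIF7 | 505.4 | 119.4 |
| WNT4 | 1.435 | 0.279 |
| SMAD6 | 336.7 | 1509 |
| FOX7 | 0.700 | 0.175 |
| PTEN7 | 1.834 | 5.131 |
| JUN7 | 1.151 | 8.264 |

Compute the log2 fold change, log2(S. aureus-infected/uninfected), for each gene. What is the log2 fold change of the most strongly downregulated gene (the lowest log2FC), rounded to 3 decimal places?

log2(0.432/2.276) = -2.397  (HSPA3)
log2(3.676/21.94) = -2.577  (DUSP11)
log2(119.4/505.4) = -2.082  (HIF7)
log2(0.279/1.435) = -2.363  (WNT4)
log2(1509/336.7) = 2.164  (SMAD6)
log2(0.175/0.700) = -2.000  (FOX7)
log2(5.131/1.834) = 1.484  (PTEN7)
log2(8.264/1.151) = 2.844  (JUN7)
DUSP11 is most strongly downregulated.

-2.577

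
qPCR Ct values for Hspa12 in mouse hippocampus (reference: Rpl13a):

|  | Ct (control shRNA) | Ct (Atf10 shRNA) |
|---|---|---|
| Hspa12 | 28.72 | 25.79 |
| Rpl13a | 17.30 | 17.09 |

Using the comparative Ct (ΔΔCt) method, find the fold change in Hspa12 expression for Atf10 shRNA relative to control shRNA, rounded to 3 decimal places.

ΔCt(control shRNA) = 28.720 − 17.300 = 11.420
ΔCt(Atf10 shRNA) = 25.790 − 17.090 = 8.700
ΔΔCt = 8.700 − 11.420 = -2.720
Fold change = 2^(−(-2.720)) = 2^2.720 = 6.5887

6.589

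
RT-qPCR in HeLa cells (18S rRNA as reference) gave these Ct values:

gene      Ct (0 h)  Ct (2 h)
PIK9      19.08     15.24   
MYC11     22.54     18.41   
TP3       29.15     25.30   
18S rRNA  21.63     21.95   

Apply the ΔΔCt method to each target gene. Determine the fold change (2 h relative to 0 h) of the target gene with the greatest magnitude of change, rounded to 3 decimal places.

PIK9: ΔΔCt = (15.24−21.95) − (19.08−21.63) = -6.71 − (-2.55) = -4.16; fold change = 2^4.16 = 17.877
MYC11: ΔΔCt = (18.41−21.95) − (22.54−21.63) = -3.54 − 0.91 = -4.45; fold change = 2^4.45 = 21.857
TP3: ΔΔCt = (25.30−21.95) − (29.15−21.63) = 3.35 − 7.52 = -4.17; fold change = 2^4.17 = 18.001
MYC11 has the largest |ΔΔCt| = 4.45.

21.857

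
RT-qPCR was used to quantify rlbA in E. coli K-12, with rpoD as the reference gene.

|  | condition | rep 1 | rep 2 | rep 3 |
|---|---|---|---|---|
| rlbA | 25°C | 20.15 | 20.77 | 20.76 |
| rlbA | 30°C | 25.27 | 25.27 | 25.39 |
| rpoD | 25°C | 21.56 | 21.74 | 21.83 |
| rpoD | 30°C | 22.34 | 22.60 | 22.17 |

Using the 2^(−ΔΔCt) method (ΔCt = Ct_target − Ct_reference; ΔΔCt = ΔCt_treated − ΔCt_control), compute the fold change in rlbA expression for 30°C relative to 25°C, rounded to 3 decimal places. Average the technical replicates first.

0.059

Mean Ct: rlbA 25°C 20.560; rlbA 30°C 25.310; rpoD 25°C 21.710; rpoD 30°C 22.370
ΔCt(25°C) = 20.560 − 21.710 = -1.150
ΔCt(30°C) = 25.310 − 22.370 = 2.940
ΔΔCt = 2.940 − (-1.150) = 4.090
Fold change = 2^(−4.090) = 0.0587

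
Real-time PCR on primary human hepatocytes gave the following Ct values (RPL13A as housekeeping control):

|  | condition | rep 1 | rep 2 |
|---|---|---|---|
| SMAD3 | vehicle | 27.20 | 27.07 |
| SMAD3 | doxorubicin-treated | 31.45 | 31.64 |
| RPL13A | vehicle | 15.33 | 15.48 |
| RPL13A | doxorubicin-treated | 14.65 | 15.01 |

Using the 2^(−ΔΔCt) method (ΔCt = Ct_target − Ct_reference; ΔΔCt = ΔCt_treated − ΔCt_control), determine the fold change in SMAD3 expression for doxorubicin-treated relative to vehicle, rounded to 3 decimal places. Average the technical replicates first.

Mean Ct: SMAD3 vehicle 27.135; SMAD3 doxorubicin-treated 31.545; RPL13A vehicle 15.405; RPL13A doxorubicin-treated 14.830
ΔCt(vehicle) = 27.135 − 15.405 = 11.730
ΔCt(doxorubicin-treated) = 31.545 − 14.830 = 16.715
ΔΔCt = 16.715 − 11.730 = 4.985
Fold change = 2^(−4.985) = 0.0316

0.032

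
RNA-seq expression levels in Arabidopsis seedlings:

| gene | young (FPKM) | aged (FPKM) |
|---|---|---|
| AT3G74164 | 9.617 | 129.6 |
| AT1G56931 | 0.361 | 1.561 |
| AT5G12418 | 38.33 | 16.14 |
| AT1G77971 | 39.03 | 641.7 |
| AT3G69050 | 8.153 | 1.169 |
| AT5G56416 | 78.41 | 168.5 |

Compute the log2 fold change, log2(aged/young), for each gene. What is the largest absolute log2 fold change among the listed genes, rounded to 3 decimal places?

4.039

log2(129.6/9.617) = 3.752  (AT3G74164)
log2(1.561/0.361) = 2.112  (AT1G56931)
log2(16.14/38.33) = -1.248  (AT5G12418)
log2(641.7/39.03) = 4.039  (AT1G77971)
log2(1.169/8.153) = -2.802  (AT3G69050)
log2(168.5/78.41) = 1.104  (AT5G56416)
The largest magnitude belongs to AT1G77971.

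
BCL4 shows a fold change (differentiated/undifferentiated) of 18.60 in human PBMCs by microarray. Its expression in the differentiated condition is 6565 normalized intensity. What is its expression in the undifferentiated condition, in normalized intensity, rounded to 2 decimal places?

352.96

undifferentiated expression = 6565 / 18.60 = 352.96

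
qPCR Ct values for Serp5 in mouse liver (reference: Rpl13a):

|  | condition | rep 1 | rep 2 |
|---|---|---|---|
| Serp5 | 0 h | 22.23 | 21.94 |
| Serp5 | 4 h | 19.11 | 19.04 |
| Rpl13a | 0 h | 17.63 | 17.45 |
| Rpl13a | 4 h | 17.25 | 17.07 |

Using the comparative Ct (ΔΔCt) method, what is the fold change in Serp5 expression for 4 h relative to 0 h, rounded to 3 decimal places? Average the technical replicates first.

Mean Ct: Serp5 0 h 22.085; Serp5 4 h 19.075; Rpl13a 0 h 17.540; Rpl13a 4 h 17.160
ΔCt(0 h) = 22.085 − 17.540 = 4.545
ΔCt(4 h) = 19.075 − 17.160 = 1.915
ΔΔCt = 1.915 − 4.545 = -2.630
Fold change = 2^(−(-2.630)) = 2^2.630 = 6.1903

6.190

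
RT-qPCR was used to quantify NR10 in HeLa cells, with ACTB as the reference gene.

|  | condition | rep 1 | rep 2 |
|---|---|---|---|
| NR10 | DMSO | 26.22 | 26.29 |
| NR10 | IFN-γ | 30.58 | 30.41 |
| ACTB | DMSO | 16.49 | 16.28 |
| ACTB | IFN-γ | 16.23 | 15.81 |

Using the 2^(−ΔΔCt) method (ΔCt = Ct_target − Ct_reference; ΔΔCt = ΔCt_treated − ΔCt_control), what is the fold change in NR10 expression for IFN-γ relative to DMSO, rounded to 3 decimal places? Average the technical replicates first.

Mean Ct: NR10 DMSO 26.255; NR10 IFN-γ 30.495; ACTB DMSO 16.385; ACTB IFN-γ 16.020
ΔCt(DMSO) = 26.255 − 16.385 = 9.870
ΔCt(IFN-γ) = 30.495 − 16.020 = 14.475
ΔΔCt = 14.475 − 9.870 = 4.605
Fold change = 2^(−4.605) = 0.0411

0.041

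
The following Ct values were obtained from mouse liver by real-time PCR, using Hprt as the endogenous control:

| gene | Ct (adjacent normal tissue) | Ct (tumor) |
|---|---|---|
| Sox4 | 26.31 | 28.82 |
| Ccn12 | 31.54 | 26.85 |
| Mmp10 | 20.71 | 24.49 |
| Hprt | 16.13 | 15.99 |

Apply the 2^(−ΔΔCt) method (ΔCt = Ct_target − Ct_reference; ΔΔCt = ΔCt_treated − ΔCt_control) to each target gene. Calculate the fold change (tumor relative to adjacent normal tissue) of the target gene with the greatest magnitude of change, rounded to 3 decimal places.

23.425

Sox4: ΔΔCt = (28.82−15.99) − (26.31−16.13) = 12.83 − 10.18 = 2.65; fold change = 2^-2.65 = 0.159
Ccn12: ΔΔCt = (26.85−15.99) − (31.54−16.13) = 10.86 − 15.41 = -4.55; fold change = 2^4.55 = 23.425
Mmp10: ΔΔCt = (24.49−15.99) − (20.71−16.13) = 8.50 − 4.58 = 3.92; fold change = 2^-3.92 = 0.066
Ccn12 has the largest |ΔΔCt| = 4.55.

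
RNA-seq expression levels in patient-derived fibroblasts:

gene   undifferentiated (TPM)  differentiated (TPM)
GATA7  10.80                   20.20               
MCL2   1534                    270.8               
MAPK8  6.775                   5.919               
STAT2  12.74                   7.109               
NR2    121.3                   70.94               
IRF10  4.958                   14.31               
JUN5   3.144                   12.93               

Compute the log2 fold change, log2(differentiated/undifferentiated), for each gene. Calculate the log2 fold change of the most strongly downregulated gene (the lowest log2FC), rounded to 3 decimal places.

log2(20.20/10.80) = 0.903  (GATA7)
log2(270.8/1534) = -2.502  (MCL2)
log2(5.919/6.775) = -0.195  (MAPK8)
log2(7.109/12.74) = -0.842  (STAT2)
log2(70.94/121.3) = -0.774  (NR2)
log2(14.31/4.958) = 1.529  (IRF10)
log2(12.93/3.144) = 2.040  (JUN5)
MCL2 is most strongly downregulated.

-2.502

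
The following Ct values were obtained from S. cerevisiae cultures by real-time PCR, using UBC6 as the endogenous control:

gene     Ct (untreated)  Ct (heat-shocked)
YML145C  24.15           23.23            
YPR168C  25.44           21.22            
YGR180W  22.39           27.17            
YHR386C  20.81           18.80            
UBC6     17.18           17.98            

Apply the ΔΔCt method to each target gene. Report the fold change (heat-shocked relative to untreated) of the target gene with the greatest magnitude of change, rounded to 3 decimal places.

32.447

YML145C: ΔΔCt = (23.23−17.98) − (24.15−17.18) = 5.25 − 6.97 = -1.72; fold change = 2^1.72 = 3.294
YPR168C: ΔΔCt = (21.22−17.98) − (25.44−17.18) = 3.24 − 8.26 = -5.02; fold change = 2^5.02 = 32.447
YGR180W: ΔΔCt = (27.17−17.98) − (22.39−17.18) = 9.19 − 5.21 = 3.98; fold change = 2^-3.98 = 0.063
YHR386C: ΔΔCt = (18.80−17.98) − (20.81−17.18) = 0.82 − 3.63 = -2.81; fold change = 2^2.81 = 7.013
YPR168C has the largest |ΔΔCt| = 5.02.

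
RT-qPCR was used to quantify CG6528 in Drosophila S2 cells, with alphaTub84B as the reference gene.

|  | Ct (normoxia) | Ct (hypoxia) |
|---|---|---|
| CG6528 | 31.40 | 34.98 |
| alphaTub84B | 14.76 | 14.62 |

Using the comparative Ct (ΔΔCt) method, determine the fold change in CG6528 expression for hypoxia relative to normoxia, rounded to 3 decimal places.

ΔCt(normoxia) = 31.400 − 14.760 = 16.640
ΔCt(hypoxia) = 34.980 − 14.620 = 20.360
ΔΔCt = 20.360 − 16.640 = 3.720
Fold change = 2^(−3.720) = 0.0759

0.076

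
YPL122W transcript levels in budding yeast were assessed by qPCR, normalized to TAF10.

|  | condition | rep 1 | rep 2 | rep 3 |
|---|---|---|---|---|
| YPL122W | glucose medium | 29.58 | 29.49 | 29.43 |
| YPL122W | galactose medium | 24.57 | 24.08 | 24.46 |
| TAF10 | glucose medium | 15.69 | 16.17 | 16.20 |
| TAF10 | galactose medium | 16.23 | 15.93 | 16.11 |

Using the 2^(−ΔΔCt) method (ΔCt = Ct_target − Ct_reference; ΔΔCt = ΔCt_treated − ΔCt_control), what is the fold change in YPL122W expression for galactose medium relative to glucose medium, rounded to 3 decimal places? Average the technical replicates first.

36.758

Mean Ct: YPL122W glucose medium 29.500; YPL122W galactose medium 24.370; TAF10 glucose medium 16.020; TAF10 galactose medium 16.090
ΔCt(glucose medium) = 29.500 − 16.020 = 13.480
ΔCt(galactose medium) = 24.370 − 16.090 = 8.280
ΔΔCt = 8.280 − 13.480 = -5.200
Fold change = 2^(−(-5.200)) = 2^5.200 = 36.7583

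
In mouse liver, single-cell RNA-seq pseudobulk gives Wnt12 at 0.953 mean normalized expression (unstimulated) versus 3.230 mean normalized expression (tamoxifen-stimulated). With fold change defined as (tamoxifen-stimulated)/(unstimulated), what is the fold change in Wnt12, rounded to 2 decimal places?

Fold change = 3.230 / 0.953 = 3.389
Wnt12 is upregulated.

3.39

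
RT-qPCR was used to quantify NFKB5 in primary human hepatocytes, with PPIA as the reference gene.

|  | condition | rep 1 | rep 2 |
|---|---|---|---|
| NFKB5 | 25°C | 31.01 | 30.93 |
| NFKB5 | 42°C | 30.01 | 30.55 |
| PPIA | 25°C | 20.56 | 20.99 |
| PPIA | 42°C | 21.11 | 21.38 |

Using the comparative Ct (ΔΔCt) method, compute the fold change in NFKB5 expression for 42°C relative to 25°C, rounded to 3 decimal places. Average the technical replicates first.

2.235

Mean Ct: NFKB5 25°C 30.970; NFKB5 42°C 30.280; PPIA 25°C 20.775; PPIA 42°C 21.245
ΔCt(25°C) = 30.970 − 20.775 = 10.195
ΔCt(42°C) = 30.280 − 21.245 = 9.035
ΔΔCt = 9.035 − 10.195 = -1.160
Fold change = 2^(−(-1.160)) = 2^1.160 = 2.2346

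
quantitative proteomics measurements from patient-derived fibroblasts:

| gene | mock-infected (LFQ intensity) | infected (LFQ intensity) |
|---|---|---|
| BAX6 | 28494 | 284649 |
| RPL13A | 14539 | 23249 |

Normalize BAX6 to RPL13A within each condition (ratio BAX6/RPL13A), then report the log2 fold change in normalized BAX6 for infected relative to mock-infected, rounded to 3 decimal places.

2.643

BAX6/RPL13A (mock-infected) = 28494 / 14539 = 1.9598
BAX6/RPL13A (infected) = 284649 / 23249 = 12.243
Fold change = 12.243 / 1.9598 = 6.2472
log2(6.2472) = 2.6432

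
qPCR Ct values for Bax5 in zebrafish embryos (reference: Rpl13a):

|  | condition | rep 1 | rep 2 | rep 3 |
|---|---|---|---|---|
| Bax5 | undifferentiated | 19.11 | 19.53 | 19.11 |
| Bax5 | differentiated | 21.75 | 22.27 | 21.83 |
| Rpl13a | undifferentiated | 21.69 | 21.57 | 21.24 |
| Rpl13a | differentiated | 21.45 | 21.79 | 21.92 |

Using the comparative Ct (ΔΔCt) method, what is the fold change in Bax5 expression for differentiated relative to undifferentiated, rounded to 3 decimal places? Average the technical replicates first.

Mean Ct: Bax5 undifferentiated 19.250; Bax5 differentiated 21.950; Rpl13a undifferentiated 21.500; Rpl13a differentiated 21.720
ΔCt(undifferentiated) = 19.250 − 21.500 = -2.250
ΔCt(differentiated) = 21.950 − 21.720 = 0.230
ΔΔCt = 0.230 − (-2.250) = 2.480
Fold change = 2^(−2.480) = 0.1792

0.179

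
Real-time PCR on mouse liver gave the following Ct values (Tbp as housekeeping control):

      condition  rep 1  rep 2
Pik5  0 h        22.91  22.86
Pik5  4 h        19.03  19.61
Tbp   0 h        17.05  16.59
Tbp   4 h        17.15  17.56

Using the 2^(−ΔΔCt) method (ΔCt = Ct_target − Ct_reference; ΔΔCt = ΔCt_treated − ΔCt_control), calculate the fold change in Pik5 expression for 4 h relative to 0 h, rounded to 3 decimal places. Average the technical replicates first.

Mean Ct: Pik5 0 h 22.885; Pik5 4 h 19.320; Tbp 0 h 16.820; Tbp 4 h 17.355
ΔCt(0 h) = 22.885 − 16.820 = 6.065
ΔCt(4 h) = 19.320 − 17.355 = 1.965
ΔΔCt = 1.965 − 6.065 = -4.100
Fold change = 2^(−(-4.100)) = 2^4.100 = 17.1484

17.148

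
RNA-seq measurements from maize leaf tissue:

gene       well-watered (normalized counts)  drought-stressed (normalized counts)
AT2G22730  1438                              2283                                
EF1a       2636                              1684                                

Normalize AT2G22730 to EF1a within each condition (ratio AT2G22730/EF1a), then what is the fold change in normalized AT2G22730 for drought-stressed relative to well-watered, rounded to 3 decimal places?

2.485

AT2G22730/EF1a (well-watered) = 1438 / 2636 = 0.54552
AT2G22730/EF1a (drought-stressed) = 2283 / 1684 = 1.3557
Fold change = 1.3557 / 0.54552 = 2.4851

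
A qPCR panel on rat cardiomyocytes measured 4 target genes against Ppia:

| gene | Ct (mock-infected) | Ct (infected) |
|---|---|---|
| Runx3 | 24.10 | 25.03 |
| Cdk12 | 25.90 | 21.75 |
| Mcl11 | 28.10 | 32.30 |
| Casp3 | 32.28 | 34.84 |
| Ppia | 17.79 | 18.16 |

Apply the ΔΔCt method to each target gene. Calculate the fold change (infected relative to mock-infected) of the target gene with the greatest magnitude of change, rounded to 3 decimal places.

Runx3: ΔΔCt = (25.03−18.16) − (24.10−17.79) = 6.87 − 6.31 = 0.56; fold change = 2^-0.56 = 0.678
Cdk12: ΔΔCt = (21.75−18.16) − (25.90−17.79) = 3.59 − 8.11 = -4.52; fold change = 2^4.52 = 22.943
Mcl11: ΔΔCt = (32.30−18.16) − (28.10−17.79) = 14.14 − 10.31 = 3.83; fold change = 2^-3.83 = 0.070
Casp3: ΔΔCt = (34.84−18.16) − (32.28−17.79) = 16.68 − 14.49 = 2.19; fold change = 2^-2.19 = 0.219
Cdk12 has the largest |ΔΔCt| = 4.52.

22.943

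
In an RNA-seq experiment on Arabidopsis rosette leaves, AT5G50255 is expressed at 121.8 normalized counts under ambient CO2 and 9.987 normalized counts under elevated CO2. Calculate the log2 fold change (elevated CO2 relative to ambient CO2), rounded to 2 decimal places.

-3.61

Fold change = 9.987 / 121.8 = 0.0820
log2(0.0820) = -3.608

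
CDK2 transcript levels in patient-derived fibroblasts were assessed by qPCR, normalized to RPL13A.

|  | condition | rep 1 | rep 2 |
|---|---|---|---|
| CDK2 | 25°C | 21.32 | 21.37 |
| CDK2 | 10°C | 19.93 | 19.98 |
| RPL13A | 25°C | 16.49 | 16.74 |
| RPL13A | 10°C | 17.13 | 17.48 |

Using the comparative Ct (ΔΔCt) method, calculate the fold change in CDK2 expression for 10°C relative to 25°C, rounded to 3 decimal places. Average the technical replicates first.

4.228

Mean Ct: CDK2 25°C 21.345; CDK2 10°C 19.955; RPL13A 25°C 16.615; RPL13A 10°C 17.305
ΔCt(25°C) = 21.345 − 16.615 = 4.730
ΔCt(10°C) = 19.955 − 17.305 = 2.650
ΔΔCt = 2.650 − 4.730 = -2.080
Fold change = 2^(−(-2.080)) = 2^2.080 = 4.2281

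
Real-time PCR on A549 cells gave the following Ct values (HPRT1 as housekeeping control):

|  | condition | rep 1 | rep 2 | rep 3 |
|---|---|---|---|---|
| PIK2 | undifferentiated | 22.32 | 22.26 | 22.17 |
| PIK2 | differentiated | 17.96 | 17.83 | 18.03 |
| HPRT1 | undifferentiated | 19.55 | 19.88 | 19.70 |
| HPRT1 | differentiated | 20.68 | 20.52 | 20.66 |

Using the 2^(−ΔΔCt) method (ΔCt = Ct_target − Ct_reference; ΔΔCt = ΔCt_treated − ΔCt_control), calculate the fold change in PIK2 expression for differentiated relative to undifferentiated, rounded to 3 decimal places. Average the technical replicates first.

37.271

Mean Ct: PIK2 undifferentiated 22.250; PIK2 differentiated 17.940; HPRT1 undifferentiated 19.710; HPRT1 differentiated 20.620
ΔCt(undifferentiated) = 22.250 − 19.710 = 2.540
ΔCt(differentiated) = 17.940 − 20.620 = -2.680
ΔΔCt = -2.680 − 2.540 = -5.220
Fold change = 2^(−(-5.220)) = 2^5.220 = 37.2715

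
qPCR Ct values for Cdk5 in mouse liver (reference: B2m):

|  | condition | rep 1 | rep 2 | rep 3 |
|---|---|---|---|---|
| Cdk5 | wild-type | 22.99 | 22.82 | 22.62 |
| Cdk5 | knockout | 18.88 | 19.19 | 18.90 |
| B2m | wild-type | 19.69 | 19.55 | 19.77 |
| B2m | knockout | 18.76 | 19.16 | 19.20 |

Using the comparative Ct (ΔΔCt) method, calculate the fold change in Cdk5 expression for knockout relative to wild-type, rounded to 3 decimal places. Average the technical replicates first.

9.126

Mean Ct: Cdk5 wild-type 22.810; Cdk5 knockout 18.990; B2m wild-type 19.670; B2m knockout 19.040
ΔCt(wild-type) = 22.810 − 19.670 = 3.140
ΔCt(knockout) = 18.990 − 19.040 = -0.050
ΔΔCt = -0.050 − 3.140 = -3.190
Fold change = 2^(−(-3.190)) = 2^3.190 = 9.1261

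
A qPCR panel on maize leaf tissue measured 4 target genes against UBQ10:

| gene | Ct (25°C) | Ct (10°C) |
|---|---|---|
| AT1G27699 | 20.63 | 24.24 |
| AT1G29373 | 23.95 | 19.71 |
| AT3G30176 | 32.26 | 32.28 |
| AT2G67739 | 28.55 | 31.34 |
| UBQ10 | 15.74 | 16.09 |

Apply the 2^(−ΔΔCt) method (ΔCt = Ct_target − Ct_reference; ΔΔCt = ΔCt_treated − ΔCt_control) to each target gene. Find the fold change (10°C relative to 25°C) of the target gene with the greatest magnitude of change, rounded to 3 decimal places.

24.084

AT1G27699: ΔΔCt = (24.24−16.09) − (20.63−15.74) = 8.15 − 4.89 = 3.26; fold change = 2^-3.26 = 0.104
AT1G29373: ΔΔCt = (19.71−16.09) − (23.95−15.74) = 3.62 − 8.21 = -4.59; fold change = 2^4.59 = 24.084
AT3G30176: ΔΔCt = (32.28−16.09) − (32.26−15.74) = 16.19 − 16.52 = -0.33; fold change = 2^0.33 = 1.257
AT2G67739: ΔΔCt = (31.34−16.09) − (28.55−15.74) = 15.25 − 12.81 = 2.44; fold change = 2^-2.44 = 0.184
AT1G29373 has the largest |ΔΔCt| = 4.59.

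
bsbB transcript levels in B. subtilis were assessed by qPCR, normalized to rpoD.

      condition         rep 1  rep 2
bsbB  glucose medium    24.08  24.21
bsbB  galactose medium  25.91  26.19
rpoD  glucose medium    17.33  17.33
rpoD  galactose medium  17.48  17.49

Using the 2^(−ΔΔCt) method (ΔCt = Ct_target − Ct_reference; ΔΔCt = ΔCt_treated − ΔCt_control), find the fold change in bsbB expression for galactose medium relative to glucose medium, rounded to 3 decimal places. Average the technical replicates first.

Mean Ct: bsbB glucose medium 24.145; bsbB galactose medium 26.050; rpoD glucose medium 17.330; rpoD galactose medium 17.485
ΔCt(glucose medium) = 24.145 − 17.330 = 6.815
ΔCt(galactose medium) = 26.050 − 17.485 = 8.565
ΔΔCt = 8.565 − 6.815 = 1.750
Fold change = 2^(−1.750) = 0.2973

0.297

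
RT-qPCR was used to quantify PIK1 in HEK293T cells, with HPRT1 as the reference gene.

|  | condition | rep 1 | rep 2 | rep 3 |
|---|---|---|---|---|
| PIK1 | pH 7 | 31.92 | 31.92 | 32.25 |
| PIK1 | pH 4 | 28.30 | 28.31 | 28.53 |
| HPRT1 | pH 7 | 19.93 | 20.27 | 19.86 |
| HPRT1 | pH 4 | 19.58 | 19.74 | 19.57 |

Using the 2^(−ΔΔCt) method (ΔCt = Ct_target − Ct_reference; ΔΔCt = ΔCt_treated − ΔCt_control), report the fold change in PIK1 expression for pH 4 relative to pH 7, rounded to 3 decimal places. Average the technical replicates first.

Mean Ct: PIK1 pH 7 32.030; PIK1 pH 4 28.380; HPRT1 pH 7 20.020; HPRT1 pH 4 19.630
ΔCt(pH 7) = 32.030 − 20.020 = 12.010
ΔCt(pH 4) = 28.380 − 19.630 = 8.750
ΔΔCt = 8.750 − 12.010 = -3.260
Fold change = 2^(−(-3.260)) = 2^3.260 = 9.5798

9.580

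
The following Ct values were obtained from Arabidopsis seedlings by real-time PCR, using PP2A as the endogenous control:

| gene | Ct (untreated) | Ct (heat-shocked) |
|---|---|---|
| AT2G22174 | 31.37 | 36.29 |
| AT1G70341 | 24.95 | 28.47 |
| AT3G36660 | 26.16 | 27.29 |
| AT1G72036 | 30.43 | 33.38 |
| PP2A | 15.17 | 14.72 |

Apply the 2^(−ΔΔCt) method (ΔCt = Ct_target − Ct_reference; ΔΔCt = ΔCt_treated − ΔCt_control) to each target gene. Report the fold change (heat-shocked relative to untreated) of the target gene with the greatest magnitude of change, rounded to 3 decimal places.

0.024

AT2G22174: ΔΔCt = (36.29−14.72) − (31.37−15.17) = 21.57 − 16.20 = 5.37; fold change = 2^-5.37 = 0.024
AT1G70341: ΔΔCt = (28.47−14.72) − (24.95−15.17) = 13.75 − 9.78 = 3.97; fold change = 2^-3.97 = 0.064
AT3G36660: ΔΔCt = (27.29−14.72) − (26.16−15.17) = 12.57 − 10.99 = 1.58; fold change = 2^-1.58 = 0.334
AT1G72036: ΔΔCt = (33.38−14.72) − (30.43−15.17) = 18.66 − 15.26 = 3.40; fold change = 2^-3.40 = 0.095
AT2G22174 has the largest |ΔΔCt| = 5.37.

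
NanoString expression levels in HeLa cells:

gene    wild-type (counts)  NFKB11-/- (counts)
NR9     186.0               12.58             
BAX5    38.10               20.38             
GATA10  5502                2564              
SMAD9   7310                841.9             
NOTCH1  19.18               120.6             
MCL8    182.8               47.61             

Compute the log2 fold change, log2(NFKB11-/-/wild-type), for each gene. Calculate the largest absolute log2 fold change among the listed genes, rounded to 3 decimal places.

log2(12.58/186.0) = -3.886  (NR9)
log2(20.38/38.10) = -0.903  (BAX5)
log2(2564/5502) = -1.102  (GATA10)
log2(841.9/7310) = -3.118  (SMAD9)
log2(120.6/19.18) = 2.653  (NOTCH1)
log2(47.61/182.8) = -1.941  (MCL8)
The largest magnitude belongs to NR9.

3.886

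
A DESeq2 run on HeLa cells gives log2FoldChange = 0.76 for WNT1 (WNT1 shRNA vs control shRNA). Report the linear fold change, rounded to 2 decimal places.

1.69

Fold change = 2^(0.76) = 1.693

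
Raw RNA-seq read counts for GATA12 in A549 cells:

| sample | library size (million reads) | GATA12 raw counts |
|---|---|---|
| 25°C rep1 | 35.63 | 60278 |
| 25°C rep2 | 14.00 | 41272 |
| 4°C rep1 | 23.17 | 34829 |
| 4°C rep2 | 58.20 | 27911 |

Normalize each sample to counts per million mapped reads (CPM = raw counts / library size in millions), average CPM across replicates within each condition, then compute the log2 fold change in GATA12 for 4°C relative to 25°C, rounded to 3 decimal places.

-1.227

CPM(25°C rep1) = 60278 / 35.63 = 1691.7766
CPM(25°C rep2) = 41272 / 14.00 = 2948.0000
CPM(4°C rep1) = 34829 / 23.17 = 1503.1938
CPM(4°C rep2) = 27911 / 58.20 = 479.5704
mean CPM(25°C) = 2319.8883; mean CPM(4°C) = 991.3821
Fold change = 991.3821 / 2319.8883 = 0.42734
log2(0.42734) = -1.2265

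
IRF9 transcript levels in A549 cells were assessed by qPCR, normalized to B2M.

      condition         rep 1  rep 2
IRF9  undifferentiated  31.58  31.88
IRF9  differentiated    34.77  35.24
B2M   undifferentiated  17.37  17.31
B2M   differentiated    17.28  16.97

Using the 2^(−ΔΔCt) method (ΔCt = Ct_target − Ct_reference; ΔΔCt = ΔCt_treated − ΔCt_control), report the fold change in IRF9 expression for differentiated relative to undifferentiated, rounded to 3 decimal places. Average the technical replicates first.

Mean Ct: IRF9 undifferentiated 31.730; IRF9 differentiated 35.005; B2M undifferentiated 17.340; B2M differentiated 17.125
ΔCt(undifferentiated) = 31.730 − 17.340 = 14.390
ΔCt(differentiated) = 35.005 − 17.125 = 17.880
ΔΔCt = 17.880 − 14.390 = 3.490
Fold change = 2^(−3.490) = 0.0890

0.089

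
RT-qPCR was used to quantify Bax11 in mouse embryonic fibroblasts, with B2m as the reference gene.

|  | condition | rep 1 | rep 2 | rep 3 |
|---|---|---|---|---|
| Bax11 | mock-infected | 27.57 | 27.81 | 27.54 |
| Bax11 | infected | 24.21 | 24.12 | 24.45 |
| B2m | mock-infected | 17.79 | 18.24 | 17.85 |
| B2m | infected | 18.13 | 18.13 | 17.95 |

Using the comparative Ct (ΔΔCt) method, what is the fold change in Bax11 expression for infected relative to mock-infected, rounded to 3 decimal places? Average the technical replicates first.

11.236

Mean Ct: Bax11 mock-infected 27.640; Bax11 infected 24.260; B2m mock-infected 17.960; B2m infected 18.070
ΔCt(mock-infected) = 27.640 − 17.960 = 9.680
ΔCt(infected) = 24.260 − 18.070 = 6.190
ΔΔCt = 6.190 − 9.680 = -3.490
Fold change = 2^(−(-3.490)) = 2^3.490 = 11.2356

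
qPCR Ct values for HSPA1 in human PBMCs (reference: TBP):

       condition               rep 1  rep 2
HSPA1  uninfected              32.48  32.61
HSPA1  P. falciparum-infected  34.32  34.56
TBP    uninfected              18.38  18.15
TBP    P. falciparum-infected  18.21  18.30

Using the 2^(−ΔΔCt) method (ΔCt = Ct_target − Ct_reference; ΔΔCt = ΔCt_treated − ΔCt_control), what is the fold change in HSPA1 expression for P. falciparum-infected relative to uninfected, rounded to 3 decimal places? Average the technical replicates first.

Mean Ct: HSPA1 uninfected 32.545; HSPA1 P. falciparum-infected 34.440; TBP uninfected 18.265; TBP P. falciparum-infected 18.255
ΔCt(uninfected) = 32.545 − 18.265 = 14.280
ΔCt(P. falciparum-infected) = 34.440 − 18.255 = 16.185
ΔΔCt = 16.185 − 14.280 = 1.905
Fold change = 2^(−1.905) = 0.2670

0.267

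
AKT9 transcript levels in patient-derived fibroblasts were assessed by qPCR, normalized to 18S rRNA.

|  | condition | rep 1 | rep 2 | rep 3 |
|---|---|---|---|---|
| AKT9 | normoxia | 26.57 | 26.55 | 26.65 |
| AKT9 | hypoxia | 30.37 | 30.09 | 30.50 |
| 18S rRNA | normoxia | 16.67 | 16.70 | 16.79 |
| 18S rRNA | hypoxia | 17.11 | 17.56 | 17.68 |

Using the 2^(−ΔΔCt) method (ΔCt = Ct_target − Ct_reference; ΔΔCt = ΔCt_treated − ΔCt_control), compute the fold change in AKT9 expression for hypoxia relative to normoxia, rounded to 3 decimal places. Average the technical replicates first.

Mean Ct: AKT9 normoxia 26.590; AKT9 hypoxia 30.320; 18S rRNA normoxia 16.720; 18S rRNA hypoxia 17.450
ΔCt(normoxia) = 26.590 − 16.720 = 9.870
ΔCt(hypoxia) = 30.320 − 17.450 = 12.870
ΔΔCt = 12.870 − 9.870 = 3.000
Fold change = 2^(−3.000) = 0.1250

0.125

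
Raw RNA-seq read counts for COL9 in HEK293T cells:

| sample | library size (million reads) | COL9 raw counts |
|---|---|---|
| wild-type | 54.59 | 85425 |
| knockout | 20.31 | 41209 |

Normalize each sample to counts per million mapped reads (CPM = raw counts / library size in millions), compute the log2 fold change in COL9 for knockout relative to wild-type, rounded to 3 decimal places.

CPM(wild-type) = 85425 / 54.59 = 1564.8470
CPM(knockout) = 41209 / 20.31 = 2029.0005
Fold change = 2029.0005 / 1564.8470 = 1.29661
log2(1.29661) = 0.3747

0.375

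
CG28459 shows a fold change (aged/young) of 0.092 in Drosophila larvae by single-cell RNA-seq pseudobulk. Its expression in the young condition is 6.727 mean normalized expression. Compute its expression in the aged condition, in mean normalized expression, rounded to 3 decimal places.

aged expression = 6.727 × 0.092 = 0.619

0.619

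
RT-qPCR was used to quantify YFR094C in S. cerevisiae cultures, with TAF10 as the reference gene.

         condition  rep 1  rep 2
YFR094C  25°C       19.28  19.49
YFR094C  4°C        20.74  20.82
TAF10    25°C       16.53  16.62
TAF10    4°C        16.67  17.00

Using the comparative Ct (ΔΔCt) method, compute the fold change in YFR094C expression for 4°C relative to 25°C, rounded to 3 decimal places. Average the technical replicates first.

0.455

Mean Ct: YFR094C 25°C 19.385; YFR094C 4°C 20.780; TAF10 25°C 16.575; TAF10 4°C 16.835
ΔCt(25°C) = 19.385 − 16.575 = 2.810
ΔCt(4°C) = 20.780 − 16.835 = 3.945
ΔΔCt = 3.945 − 2.810 = 1.135
Fold change = 2^(−1.135) = 0.4553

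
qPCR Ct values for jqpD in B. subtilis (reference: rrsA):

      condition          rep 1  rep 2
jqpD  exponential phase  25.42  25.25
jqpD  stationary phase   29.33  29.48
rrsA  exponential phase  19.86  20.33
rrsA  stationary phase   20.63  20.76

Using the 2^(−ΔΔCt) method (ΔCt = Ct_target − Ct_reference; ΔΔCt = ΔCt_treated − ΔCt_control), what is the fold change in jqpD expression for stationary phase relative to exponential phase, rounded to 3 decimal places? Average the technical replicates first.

Mean Ct: jqpD exponential phase 25.335; jqpD stationary phase 29.405; rrsA exponential phase 20.095; rrsA stationary phase 20.695
ΔCt(exponential phase) = 25.335 − 20.095 = 5.240
ΔCt(stationary phase) = 29.405 − 20.695 = 8.710
ΔΔCt = 8.710 − 5.240 = 3.470
Fold change = 2^(−3.470) = 0.0902

0.090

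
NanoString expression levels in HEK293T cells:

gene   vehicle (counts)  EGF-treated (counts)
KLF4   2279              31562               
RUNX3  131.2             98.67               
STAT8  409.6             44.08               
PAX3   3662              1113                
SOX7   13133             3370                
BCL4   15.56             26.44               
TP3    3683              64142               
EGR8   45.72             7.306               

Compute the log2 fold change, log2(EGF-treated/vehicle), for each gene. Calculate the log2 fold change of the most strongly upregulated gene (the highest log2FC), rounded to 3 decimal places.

log2(31562/2279) = 3.792  (KLF4)
log2(98.67/131.2) = -0.411  (RUNX3)
log2(44.08/409.6) = -3.216  (STAT8)
log2(1113/3662) = -1.718  (PAX3)
log2(3370/13133) = -1.962  (SOX7)
log2(26.44/15.56) = 0.765  (BCL4)
log2(64142/3683) = 4.122  (TP3)
log2(7.306/45.72) = -2.646  (EGR8)
TP3 is most strongly upregulated.

4.122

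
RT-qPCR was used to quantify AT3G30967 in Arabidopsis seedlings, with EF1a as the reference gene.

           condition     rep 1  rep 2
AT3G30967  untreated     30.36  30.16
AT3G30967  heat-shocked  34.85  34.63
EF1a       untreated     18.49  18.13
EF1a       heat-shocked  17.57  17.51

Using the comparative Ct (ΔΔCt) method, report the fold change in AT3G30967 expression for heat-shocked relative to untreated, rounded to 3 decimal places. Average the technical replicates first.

Mean Ct: AT3G30967 untreated 30.260; AT3G30967 heat-shocked 34.740; EF1a untreated 18.310; EF1a heat-shocked 17.540
ΔCt(untreated) = 30.260 − 18.310 = 11.950
ΔCt(heat-shocked) = 34.740 − 17.540 = 17.200
ΔΔCt = 17.200 − 11.950 = 5.250
Fold change = 2^(−5.250) = 0.0263

0.026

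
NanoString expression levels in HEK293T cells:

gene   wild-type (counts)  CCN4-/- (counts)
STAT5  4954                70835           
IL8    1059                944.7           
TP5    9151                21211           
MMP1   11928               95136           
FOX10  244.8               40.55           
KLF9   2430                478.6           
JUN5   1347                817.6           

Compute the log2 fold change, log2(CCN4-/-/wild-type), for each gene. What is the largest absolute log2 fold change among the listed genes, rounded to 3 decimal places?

3.838

log2(70835/4954) = 3.838  (STAT5)
log2(944.7/1059) = -0.165  (IL8)
log2(21211/9151) = 1.213  (TP5)
log2(95136/11928) = 2.996  (MMP1)
log2(40.55/244.8) = -2.594  (FOX10)
log2(478.6/2430) = -2.344  (KLF9)
log2(817.6/1347) = -0.720  (JUN5)
The largest magnitude belongs to STAT5.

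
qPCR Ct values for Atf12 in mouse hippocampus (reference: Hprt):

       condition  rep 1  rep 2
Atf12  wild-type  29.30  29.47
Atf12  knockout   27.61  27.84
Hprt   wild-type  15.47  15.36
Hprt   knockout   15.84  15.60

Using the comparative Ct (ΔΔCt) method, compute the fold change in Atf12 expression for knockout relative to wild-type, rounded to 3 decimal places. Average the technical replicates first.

Mean Ct: Atf12 wild-type 29.385; Atf12 knockout 27.725; Hprt wild-type 15.415; Hprt knockout 15.720
ΔCt(wild-type) = 29.385 − 15.415 = 13.970
ΔCt(knockout) = 27.725 − 15.720 = 12.005
ΔΔCt = 12.005 − 13.970 = -1.965
Fold change = 2^(−(-1.965)) = 2^1.965 = 3.9041

3.904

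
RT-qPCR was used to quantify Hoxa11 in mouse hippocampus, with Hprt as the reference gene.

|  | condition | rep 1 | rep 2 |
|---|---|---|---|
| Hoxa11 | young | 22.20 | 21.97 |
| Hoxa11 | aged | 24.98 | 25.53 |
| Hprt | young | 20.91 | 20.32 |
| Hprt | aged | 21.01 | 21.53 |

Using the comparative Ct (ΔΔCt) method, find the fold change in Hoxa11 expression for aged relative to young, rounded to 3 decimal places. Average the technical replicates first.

0.175

Mean Ct: Hoxa11 young 22.085; Hoxa11 aged 25.255; Hprt young 20.615; Hprt aged 21.270
ΔCt(young) = 22.085 − 20.615 = 1.470
ΔCt(aged) = 25.255 − 21.270 = 3.985
ΔΔCt = 3.985 − 1.470 = 2.515
Fold change = 2^(−2.515) = 0.1749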